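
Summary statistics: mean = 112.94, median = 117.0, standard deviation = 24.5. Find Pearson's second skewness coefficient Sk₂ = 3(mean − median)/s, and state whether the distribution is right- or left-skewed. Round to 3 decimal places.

-0.497, left-skewed

Sk₂ = 3(112.94 − 117.0) / 24.5 = 3 × -4.0600 / 24.5
    = -12.1800 / 24.5 ≈ -0.497
Sk₂ < 0 ⇒ mean < median ⇒ left-skewed (negative skew).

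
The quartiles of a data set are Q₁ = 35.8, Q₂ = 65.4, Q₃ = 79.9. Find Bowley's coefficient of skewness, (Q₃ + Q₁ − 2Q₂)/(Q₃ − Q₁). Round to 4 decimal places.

numerator: Q₃ + Q₁ − 2Q₂ = 79.9 + 35.8 − 2×65.4 = -15.1000
denominator: Q₃ − Q₁ = 79.9 − 35.8 = 44.1000
Bowley skewness = -15.1000 / 44.1000 ≈ -0.3424

-0.3424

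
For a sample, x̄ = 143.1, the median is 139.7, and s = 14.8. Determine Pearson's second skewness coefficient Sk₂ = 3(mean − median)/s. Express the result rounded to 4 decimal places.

0.6892

Sk₂ = 3(143.1 − 139.7) / 14.8 = 3 × 3.4000 / 14.8
    = 10.2000 / 14.8 ≈ 0.6892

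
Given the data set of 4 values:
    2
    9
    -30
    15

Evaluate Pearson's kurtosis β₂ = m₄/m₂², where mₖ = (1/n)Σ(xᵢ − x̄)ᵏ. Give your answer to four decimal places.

2.1531

x̄ = -1.0000
Σ(xᵢ − x̄)² = 1206.0000 ⇒ m₂ = 301.50000
Σ(xᵢ − x̄)⁴ = 782898.0000 ⇒ m₄ = 195724.50000
m₂² = 90902.25000
β₂ = m₄/m₂² = 195724.50000 / 90902.25000 ≈ 2.1531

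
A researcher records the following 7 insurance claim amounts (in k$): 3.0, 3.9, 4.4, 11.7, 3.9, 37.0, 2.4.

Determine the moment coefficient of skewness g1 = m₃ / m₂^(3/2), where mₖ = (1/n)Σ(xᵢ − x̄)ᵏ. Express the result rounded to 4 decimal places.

x̄ = (3.0 + 3.9 + 4.4 + 11.7 + 3.9 + 37.0 + 2.4) / 7 = 9.4714
deviations (xᵢ − x̄): -6.4714, -5.5714, -5.0714, 2.2286, -5.5714, 27.5286, -7.0714
Σ(xᵢ − x̄)² = 942.4743 ⇒ m₂ = 942.4743/7 = 134.63918
Σ(xᵢ − x̄)³ = 19771.8877 ⇒ m₃ = 19771.8877/7 = 2824.55538
m₂^(3/2) = 134.63918^(1.5) = 1562.27400
g1 = m₃ / m₂^(3/2) = 2824.55538 / 1562.27400 ≈ 1.8080

1.8080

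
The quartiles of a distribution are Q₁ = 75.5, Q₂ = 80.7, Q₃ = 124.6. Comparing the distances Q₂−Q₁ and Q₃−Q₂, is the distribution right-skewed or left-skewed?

Q₂ − Q₁ = 5.2;  Q₃ − Q₂ = 43.9
Q₃ − Q₂ > Q₂ − Q₁ ⇒ the upper half is more spread out ⇒ right-skewed.

right-skewed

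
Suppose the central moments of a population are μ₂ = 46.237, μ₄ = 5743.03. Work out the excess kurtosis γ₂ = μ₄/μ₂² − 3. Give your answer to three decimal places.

-0.314

μ₂² = 46.237² = 2137.86017
μ₄/μ₂² = 5743.03 / 2137.86017 = 2.68635
γ₂ = 2.68635 − 3 ≈ -0.314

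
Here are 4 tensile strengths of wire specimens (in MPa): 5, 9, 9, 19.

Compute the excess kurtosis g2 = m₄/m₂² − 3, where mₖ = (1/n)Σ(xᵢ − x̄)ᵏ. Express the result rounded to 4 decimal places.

-0.8530

x̄ = 10.5000
Σ(xᵢ − x̄)² = 107.0000 ⇒ m₂ = 26.75000
Σ(xᵢ − x̄)⁴ = 6145.2500 ⇒ m₄ = 1536.31250
m₂² = 715.56250
g2 = m₄/m₂² − 3 = 2.14700 − 3 ≈ -0.8530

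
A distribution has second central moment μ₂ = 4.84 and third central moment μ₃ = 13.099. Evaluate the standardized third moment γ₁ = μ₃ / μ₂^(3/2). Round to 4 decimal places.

σ = √μ₂ = √4.84 = 2.20000
σ³ = μ₂^(3/2) = 10.64800
γ₁ = μ₃/σ³ = 13.099 / 10.64800 ≈ 1.2302

1.2302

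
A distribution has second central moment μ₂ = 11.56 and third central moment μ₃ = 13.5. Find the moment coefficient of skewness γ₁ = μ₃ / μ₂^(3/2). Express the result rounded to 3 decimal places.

σ = √μ₂ = √11.56 = 3.40000
σ³ = μ₂^(3/2) = 39.30400
γ₁ = μ₃/σ³ = 13.5 / 39.30400 ≈ 0.343

0.343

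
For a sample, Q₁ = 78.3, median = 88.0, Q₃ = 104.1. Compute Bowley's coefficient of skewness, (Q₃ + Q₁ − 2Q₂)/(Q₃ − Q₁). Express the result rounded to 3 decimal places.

numerator: Q₃ + Q₁ − 2Q₂ = 104.1 + 78.3 − 2×88.0 = 6.4000
denominator: Q₃ − Q₁ = 104.1 − 78.3 = 25.8000
Bowley skewness = 6.4000 / 25.8000 ≈ 0.248

0.248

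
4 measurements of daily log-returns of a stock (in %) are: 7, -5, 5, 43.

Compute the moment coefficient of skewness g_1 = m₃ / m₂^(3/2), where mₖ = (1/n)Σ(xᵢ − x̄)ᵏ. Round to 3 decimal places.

0.932

x̄ = (7 - 5 + 5 + 43) / 4 = 12.5000
deviations (xᵢ − x̄): -5.5000, -17.5000, -7.5000, 30.5000
Σ(xᵢ − x̄)² = 1323.0000 ⇒ m₂ = 1323.0000/4 = 330.75000
Σ(xᵢ − x̄)³ = 22425.0000 ⇒ m₃ = 22425.0000/4 = 5606.25000
m₂^(3/2) = 330.75000^(1.5) = 6015.19595
g_1 = m₃ / m₂^(3/2) = 5606.25000 / 6015.19595 ≈ 0.932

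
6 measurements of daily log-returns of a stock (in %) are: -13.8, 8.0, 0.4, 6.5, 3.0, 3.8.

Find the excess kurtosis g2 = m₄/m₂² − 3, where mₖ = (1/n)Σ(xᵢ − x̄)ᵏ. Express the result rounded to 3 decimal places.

x̄ = 1.3167
Σ(xᵢ − x̄)² = 309.8883 ⇒ m₂ = 51.64806
Σ(xᵢ − x̄)⁴ = 54982.2057 ⇒ m₄ = 9163.70095
m₂² = 2667.52164
g2 = m₄/m₂² − 3 = 3.43529 − 3 ≈ 0.435

0.435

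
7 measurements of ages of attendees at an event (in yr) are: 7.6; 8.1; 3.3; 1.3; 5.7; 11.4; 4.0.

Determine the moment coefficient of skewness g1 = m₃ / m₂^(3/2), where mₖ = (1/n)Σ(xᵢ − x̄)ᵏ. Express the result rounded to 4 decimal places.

0.2608

x̄ = (7.6 + 8.1 + 3.3 + 1.3 + 5.7 + 11.4 + 4.0) / 7 = 5.9143
deviations (xᵢ − x̄): 1.6857, 2.1857, -2.6143, -4.6143, -0.2143, 5.4857, -1.9143
Σ(xᵢ − x̄)² = 69.5486 ⇒ m₂ = 69.5486/7 = 9.93551
Σ(xᵢ − x̄)³ = 57.1763 ⇒ m₃ = 57.1763/7 = 8.16805
m₂^(3/2) = 9.93551^(1.5) = 31.31737
g1 = m₃ / m₂^(3/2) = 8.16805 / 31.31737 ≈ 0.2608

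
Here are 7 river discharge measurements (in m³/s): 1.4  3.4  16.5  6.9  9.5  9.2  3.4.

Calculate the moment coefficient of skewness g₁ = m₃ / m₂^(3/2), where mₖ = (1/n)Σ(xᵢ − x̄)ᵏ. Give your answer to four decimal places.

x̄ = (1.4 + 3.4 + 16.5 + 6.9 + 9.5 + 9.2 + 3.4) / 7 = 7.1857
deviations (xᵢ − x̄): -5.7857, -3.7857, 9.3143, -0.2857, 2.3143, 2.0143, -3.7857
Σ(xᵢ − x̄)² = 158.3886 ⇒ m₂ = 158.3886/7 = 22.62694
Σ(xᵢ − x̄)³ = 526.4291 ⇒ m₃ = 526.4291/7 = 75.20416
m₂^(3/2) = 22.62694^(1.5) = 107.63133
g₁ = m₃ / m₂^(3/2) = 75.20416 / 107.63133 ≈ 0.6987

0.6987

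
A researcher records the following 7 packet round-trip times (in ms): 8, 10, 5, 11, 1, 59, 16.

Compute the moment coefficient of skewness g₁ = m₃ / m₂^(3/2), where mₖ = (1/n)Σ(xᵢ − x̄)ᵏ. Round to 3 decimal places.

x̄ = (8 + 10 + 5 + 11 + 1 + 59 + 16) / 7 = 15.7143
deviations (xᵢ − x̄): -7.7143, -5.7143, -10.7143, -4.7143, -14.7143, 43.2857, 0.2857
Σ(xᵢ − x̄)² = 2319.4286 ⇒ m₂ = 2319.4286/7 = 331.34694
Σ(xᵢ − x̄)³ = 75936.2449 ⇒ m₃ = 75936.2449/7 = 10848.03499
m₂^(3/2) = 331.34694^(1.5) = 6031.48766
g₁ = m₃ / m₂^(3/2) = 10848.03499 / 6031.48766 ≈ 1.799

1.799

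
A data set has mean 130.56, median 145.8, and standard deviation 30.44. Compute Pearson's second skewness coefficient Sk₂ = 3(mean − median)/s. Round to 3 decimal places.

-1.502

Sk₂ = 3(130.56 − 145.8) / 30.44 = 3 × -15.2400 / 30.44
    = -45.7200 / 30.44 ≈ -1.502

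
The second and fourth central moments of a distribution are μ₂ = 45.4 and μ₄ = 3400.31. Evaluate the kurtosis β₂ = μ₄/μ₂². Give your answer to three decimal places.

μ₂² = 45.4² = 2061.16000
μ₄/μ₂² = 3400.31 / 2061.16000 = 1.64971
β₂ ≈ 1.650

1.650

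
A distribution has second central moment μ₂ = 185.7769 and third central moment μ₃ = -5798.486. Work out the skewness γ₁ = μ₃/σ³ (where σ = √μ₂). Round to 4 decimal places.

σ = √μ₂ = √185.7769 = 13.63000
σ³ = μ₂^(3/2) = 2532.13915
γ₁ = μ₃/σ³ = -5798.486 / 2532.13915 ≈ -2.2900

-2.2900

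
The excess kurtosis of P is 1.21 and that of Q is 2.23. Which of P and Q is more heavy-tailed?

Higher excess kurtosis ⇒ heavier tails relative to the normal distribution.
1.21 vs 2.23: the larger is 2.23, so Q has heavier tails.

Q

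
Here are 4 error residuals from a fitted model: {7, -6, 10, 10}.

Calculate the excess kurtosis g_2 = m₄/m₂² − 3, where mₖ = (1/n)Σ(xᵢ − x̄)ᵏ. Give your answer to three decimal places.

x̄ = 5.2500
Σ(xᵢ − x̄)² = 174.7500 ⇒ m₂ = 43.68750
Σ(xᵢ − x̄)⁴ = 17045.5781 ⇒ m₄ = 4261.39453
m₂² = 1908.59766
g_2 = m₄/m₂² − 3 = 2.23274 − 3 ≈ -0.767

-0.767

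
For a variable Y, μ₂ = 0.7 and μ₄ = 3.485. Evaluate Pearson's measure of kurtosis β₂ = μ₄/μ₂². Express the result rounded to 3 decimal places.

μ₂² = 0.7² = 0.49000
μ₄/μ₂² = 3.485 / 0.49000 = 7.11224
β₂ ≈ 7.112

7.112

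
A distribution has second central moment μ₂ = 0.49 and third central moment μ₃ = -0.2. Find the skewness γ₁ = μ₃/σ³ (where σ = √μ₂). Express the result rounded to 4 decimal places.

-0.5831

σ = √μ₂ = √0.49 = 0.70000
σ³ = μ₂^(3/2) = 0.34300
γ₁ = μ₃/σ³ = -0.2 / 0.34300 ≈ -0.5831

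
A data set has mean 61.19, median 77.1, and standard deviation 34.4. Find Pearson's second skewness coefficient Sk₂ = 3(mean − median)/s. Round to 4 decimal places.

-1.3875

Sk₂ = 3(61.19 − 77.1) / 34.4 = 3 × -15.9100 / 34.4
    = -47.7300 / 34.4 ≈ -1.3875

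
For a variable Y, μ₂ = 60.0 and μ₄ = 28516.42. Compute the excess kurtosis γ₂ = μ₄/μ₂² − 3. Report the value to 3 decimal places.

4.921

μ₂² = 60.0² = 3600.00000
μ₄/μ₂² = 28516.42 / 3600.00000 = 7.92123
γ₂ = 7.92123 − 3 ≈ 4.921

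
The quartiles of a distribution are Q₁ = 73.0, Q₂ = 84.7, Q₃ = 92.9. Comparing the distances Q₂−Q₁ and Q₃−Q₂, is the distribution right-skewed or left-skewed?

Q₂ − Q₁ = 11.7;  Q₃ − Q₂ = 8.2
Q₂ − Q₁ > Q₃ − Q₂ ⇒ the lower half is more spread out ⇒ left-skewed.

left-skewed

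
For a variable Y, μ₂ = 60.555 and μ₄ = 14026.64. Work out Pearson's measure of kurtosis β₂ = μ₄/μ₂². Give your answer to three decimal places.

3.825

μ₂² = 60.555² = 3666.90803
μ₄/μ₂² = 14026.64 / 3666.90803 = 3.82520
β₂ ≈ 3.825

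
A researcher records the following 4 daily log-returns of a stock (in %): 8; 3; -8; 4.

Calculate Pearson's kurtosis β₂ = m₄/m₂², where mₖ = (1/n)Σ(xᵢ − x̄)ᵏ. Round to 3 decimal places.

x̄ = 1.7500
Σ(xᵢ − x̄)² = 140.7500 ⇒ m₂ = 35.18750
Σ(xᵢ − x̄)⁴ = 10590.8281 ⇒ m₄ = 2647.70703
m₂² = 1238.16016
β₂ = m₄/m₂² = 2647.70703 / 1238.16016 ≈ 2.138

2.138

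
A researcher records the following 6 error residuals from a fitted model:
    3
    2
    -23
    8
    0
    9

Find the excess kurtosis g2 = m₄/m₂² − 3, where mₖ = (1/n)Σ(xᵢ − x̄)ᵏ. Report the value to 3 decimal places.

x̄ = -0.1667
Σ(xᵢ − x̄)² = 686.8333 ⇒ m₂ = 114.47222
Σ(xᵢ − x̄)⁴ = 283448.8194 ⇒ m₄ = 47241.46991
m₂² = 13103.88966
g2 = m₄/m₂² − 3 = 3.60515 − 3 ≈ 0.605

0.605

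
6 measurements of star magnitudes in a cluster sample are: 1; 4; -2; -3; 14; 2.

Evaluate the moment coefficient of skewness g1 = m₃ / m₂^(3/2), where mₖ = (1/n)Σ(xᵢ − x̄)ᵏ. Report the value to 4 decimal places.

1.1173

x̄ = (1 + 4 - 2 - 3 + 14 + 2) / 6 = 2.6667
deviations (xᵢ − x̄): -1.6667, 1.3333, -4.6667, -5.6667, 11.3333, -0.6667
Σ(xᵢ − x̄)² = 187.3333 ⇒ m₂ = 187.3333/6 = 31.22222
Σ(xᵢ − x̄)³ = 1169.5556 ⇒ m₃ = 1169.5556/6 = 194.92593
m₂^(3/2) = 31.22222^(1.5) = 174.45994
g1 = m₃ / m₂^(3/2) = 194.92593 / 174.45994 ≈ 1.1173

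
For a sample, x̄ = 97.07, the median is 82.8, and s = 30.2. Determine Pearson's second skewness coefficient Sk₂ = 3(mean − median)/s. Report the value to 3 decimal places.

1.418

Sk₂ = 3(97.07 − 82.8) / 30.2 = 3 × 14.2700 / 30.2
    = 42.8100 / 30.2 ≈ 1.418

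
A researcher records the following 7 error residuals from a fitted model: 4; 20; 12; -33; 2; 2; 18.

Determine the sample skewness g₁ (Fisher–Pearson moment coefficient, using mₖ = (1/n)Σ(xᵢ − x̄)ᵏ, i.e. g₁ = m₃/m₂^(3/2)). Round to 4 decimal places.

x̄ = (4 + 20 + 12 - 33 + 2 + 2 + 18) / 7 = 3.5714
deviations (xᵢ − x̄): 0.4286, 16.4286, 8.4286, -36.5714, -1.5714, -1.5714, 14.4286
Σ(xᵢ − x̄)² = 1891.7143 ⇒ m₂ = 1891.7143/7 = 270.24490
Σ(xᵢ − x̄)³ = -40884.2449 ⇒ m₃ = -40884.2449/7 = -5840.60641
m₂^(3/2) = 270.24490^(1.5) = 4442.59021
g₁ = m₃ / m₂^(3/2) = -5840.60641 / 4442.59021 ≈ -1.3147

-1.3147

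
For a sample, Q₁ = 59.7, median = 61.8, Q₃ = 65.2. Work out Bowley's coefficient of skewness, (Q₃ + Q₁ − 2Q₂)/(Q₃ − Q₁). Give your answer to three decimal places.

numerator: Q₃ + Q₁ − 2Q₂ = 65.2 + 59.7 − 2×61.8 = 1.3000
denominator: Q₃ − Q₁ = 65.2 − 59.7 = 5.5000
Bowley skewness = 1.3000 / 5.5000 ≈ 0.236

0.236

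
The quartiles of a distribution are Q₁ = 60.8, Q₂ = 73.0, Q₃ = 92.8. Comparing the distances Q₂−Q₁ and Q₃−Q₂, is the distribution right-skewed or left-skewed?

Q₂ − Q₁ = 12.2;  Q₃ − Q₂ = 19.8
Q₃ − Q₂ > Q₂ − Q₁ ⇒ the upper half is more spread out ⇒ right-skewed.

right-skewed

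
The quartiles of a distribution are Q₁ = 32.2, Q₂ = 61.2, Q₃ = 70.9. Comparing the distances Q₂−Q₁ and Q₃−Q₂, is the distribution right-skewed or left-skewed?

left-skewed

Q₂ − Q₁ = 29.0;  Q₃ − Q₂ = 9.7
Q₂ − Q₁ > Q₃ − Q₂ ⇒ the lower half is more spread out ⇒ left-skewed.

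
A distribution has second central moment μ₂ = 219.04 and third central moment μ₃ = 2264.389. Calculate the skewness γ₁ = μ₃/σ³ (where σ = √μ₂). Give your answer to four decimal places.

0.6985

σ = √μ₂ = √219.04 = 14.80000
σ³ = μ₂^(3/2) = 3241.79200
γ₁ = μ₃/σ³ = 2264.389 / 3241.79200 ≈ 0.6985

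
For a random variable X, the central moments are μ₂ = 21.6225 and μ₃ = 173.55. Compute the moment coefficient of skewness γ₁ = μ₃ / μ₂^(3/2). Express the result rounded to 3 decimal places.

σ = √μ₂ = √21.6225 = 4.65000
σ³ = μ₂^(3/2) = 100.54463
γ₁ = μ₃/σ³ = 173.55 / 100.54463 ≈ 1.726

1.726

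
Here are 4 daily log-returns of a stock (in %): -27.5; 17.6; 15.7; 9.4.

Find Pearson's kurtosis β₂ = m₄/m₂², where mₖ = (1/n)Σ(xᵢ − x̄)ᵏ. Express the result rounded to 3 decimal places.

2.255

x̄ = 3.8000
Σ(xᵢ − x̄)² = 1343.1000 ⇒ m₂ = 335.77500
Σ(xᵢ − x̄)⁴ = 1017096.7314 ⇒ m₄ = 254274.18285
m₂² = 112744.85063
β₂ = m₄/m₂² = 254274.18285 / 112744.85063 ≈ 2.255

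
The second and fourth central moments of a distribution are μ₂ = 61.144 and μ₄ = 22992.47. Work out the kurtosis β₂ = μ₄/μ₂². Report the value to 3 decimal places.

6.150

μ₂² = 61.144² = 3738.58874
μ₄/μ₂² = 22992.47 / 3738.58874 = 6.15004
β₂ ≈ 6.150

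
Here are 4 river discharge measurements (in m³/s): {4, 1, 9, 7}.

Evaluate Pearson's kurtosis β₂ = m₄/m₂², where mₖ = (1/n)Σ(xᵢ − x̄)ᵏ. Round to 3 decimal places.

x̄ = 5.2500
Σ(xᵢ − x̄)² = 36.7500 ⇒ m₂ = 9.18750
Σ(xᵢ − x̄)⁴ = 535.8281 ⇒ m₄ = 133.95703
m₂² = 84.41016
β₂ = m₄/m₂² = 133.95703 / 84.41016 ≈ 1.587

1.587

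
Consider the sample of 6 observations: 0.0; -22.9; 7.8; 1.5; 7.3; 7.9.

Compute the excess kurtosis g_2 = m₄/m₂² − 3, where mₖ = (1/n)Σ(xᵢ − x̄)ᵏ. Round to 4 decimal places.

0.6094

x̄ = 0.2667
Σ(xᵢ − x̄)² = 702.7733 ⇒ m₂ = 117.12889
Σ(xᵢ − x̄)⁴ = 297106.1291 ⇒ m₄ = 49517.68819
m₂² = 13719.17661
g_2 = m₄/m₂² − 3 = 3.60938 − 3 ≈ 0.6094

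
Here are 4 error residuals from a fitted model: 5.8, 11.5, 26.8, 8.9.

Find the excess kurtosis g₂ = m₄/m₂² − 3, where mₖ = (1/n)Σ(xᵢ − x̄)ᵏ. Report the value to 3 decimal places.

-0.820

x̄ = 13.2500
Σ(xᵢ − x̄)² = 261.0900 ⇒ m₂ = 65.27250
Σ(xᵢ − x̄)⁴ = 37157.8454 ⇒ m₄ = 9289.46136
m₂² = 4260.49926
g₂ = m₄/m₂² − 3 = 2.18037 − 3 ≈ -0.820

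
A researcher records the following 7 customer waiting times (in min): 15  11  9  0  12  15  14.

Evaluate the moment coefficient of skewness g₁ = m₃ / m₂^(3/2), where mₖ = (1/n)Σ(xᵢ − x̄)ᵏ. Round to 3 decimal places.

x̄ = (15 + 11 + 9 + 0 + 12 + 15 + 14) / 7 = 10.8571
deviations (xᵢ − x̄): 4.1429, 0.1429, -1.8571, -10.8571, 1.1429, 4.1429, 3.1429
Σ(xᵢ − x̄)² = 166.8571 ⇒ m₂ = 166.8571/7 = 23.83673
Σ(xᵢ − x̄)³ = -1111.4694 ⇒ m₃ = -1111.4694/7 = -158.78134
m₂^(3/2) = 23.83673^(1.5) = 116.37780
g₁ = m₃ / m₂^(3/2) = -158.78134 / 116.37780 ≈ -1.364

-1.364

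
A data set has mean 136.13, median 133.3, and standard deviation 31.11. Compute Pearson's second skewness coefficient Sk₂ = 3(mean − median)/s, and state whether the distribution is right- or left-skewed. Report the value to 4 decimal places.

0.2729, right-skewed

Sk₂ = 3(136.13 − 133.3) / 31.11 = 3 × 2.8300 / 31.11
    = 8.4900 / 31.11 ≈ 0.2729
Sk₂ > 0 ⇒ mean > median ⇒ right-skewed (positive skew).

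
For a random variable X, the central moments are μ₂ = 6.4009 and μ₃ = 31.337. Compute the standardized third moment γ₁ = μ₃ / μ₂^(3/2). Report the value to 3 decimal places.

1.935

σ = √μ₂ = √6.4009 = 2.53000
σ³ = μ₂^(3/2) = 16.19428
γ₁ = μ₃/σ³ = 31.337 / 16.19428 ≈ 1.935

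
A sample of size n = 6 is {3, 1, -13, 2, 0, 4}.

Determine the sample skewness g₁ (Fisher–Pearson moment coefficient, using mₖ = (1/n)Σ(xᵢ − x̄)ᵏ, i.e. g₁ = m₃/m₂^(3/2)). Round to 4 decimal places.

x̄ = (3 + 1 - 13 + 2 + 0 + 4) / 6 = -0.5000
deviations (xᵢ − x̄): 3.5000, 1.5000, -12.5000, 2.5000, 0.5000, 4.5000
Σ(xᵢ − x̄)² = 197.5000 ⇒ m₂ = 197.5000/6 = 32.91667
Σ(xᵢ − x̄)³ = -1800.0000 ⇒ m₃ = -1800.0000/6 = -300.00000
m₂^(3/2) = 32.91667^(1.5) = 188.85295
g₁ = m₃ / m₂^(3/2) = -300.00000 / 188.85295 ≈ -1.5885

-1.5885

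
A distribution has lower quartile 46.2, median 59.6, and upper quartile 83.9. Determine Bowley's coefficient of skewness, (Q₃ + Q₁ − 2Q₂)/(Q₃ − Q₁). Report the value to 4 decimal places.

0.2891

numerator: Q₃ + Q₁ − 2Q₂ = 83.9 + 46.2 − 2×59.6 = 10.9000
denominator: Q₃ − Q₁ = 83.9 − 46.2 = 37.7000
Bowley skewness = 10.9000 / 37.7000 ≈ 0.2891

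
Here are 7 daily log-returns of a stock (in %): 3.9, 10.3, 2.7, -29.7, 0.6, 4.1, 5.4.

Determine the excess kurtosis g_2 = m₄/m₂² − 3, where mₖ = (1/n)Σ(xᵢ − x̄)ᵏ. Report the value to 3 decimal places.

x̄ = -0.3857
Σ(xᵢ − x̄)² = 1055.9686 ⇒ m₂ = 150.85265
Σ(xᵢ − x̄)⁴ = 753435.9735 ⇒ m₄ = 107633.71050
m₂² = 22756.52294
g_2 = m₄/m₂² − 3 = 4.72980 − 3 ≈ 1.730

1.730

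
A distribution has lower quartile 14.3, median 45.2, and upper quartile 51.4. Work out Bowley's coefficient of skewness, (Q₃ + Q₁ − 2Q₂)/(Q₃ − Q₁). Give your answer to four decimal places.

numerator: Q₃ + Q₁ − 2Q₂ = 51.4 + 14.3 − 2×45.2 = -24.7000
denominator: Q₃ − Q₁ = 51.4 − 14.3 = 37.1000
Bowley skewness = -24.7000 / 37.1000 ≈ -0.6658

-0.6658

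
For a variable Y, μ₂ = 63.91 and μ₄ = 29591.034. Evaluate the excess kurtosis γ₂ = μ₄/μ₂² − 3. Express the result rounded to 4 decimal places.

4.2447

μ₂² = 63.91² = 4084.48810
μ₄/μ₂² = 29591.034 / 4084.48810 = 7.24474
γ₂ = 7.24474 − 3 ≈ 4.2447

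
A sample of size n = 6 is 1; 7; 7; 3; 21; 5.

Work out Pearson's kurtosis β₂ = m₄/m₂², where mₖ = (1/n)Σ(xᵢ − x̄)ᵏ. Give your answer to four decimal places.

x̄ = 7.3333
Σ(xᵢ − x̄)² = 251.3333 ⇒ m₂ = 41.88889
Σ(xᵢ − x̄)⁴ = 36877.1111 ⇒ m₄ = 6146.18519
m₂² = 1754.67901
β₂ = m₄/m₂² = 6146.18519 / 1754.67901 ≈ 3.5027

3.5027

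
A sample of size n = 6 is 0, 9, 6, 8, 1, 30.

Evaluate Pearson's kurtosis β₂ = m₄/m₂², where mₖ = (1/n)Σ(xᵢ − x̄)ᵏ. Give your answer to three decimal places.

x̄ = 9.0000
Σ(xᵢ − x̄)² = 596.0000 ⇒ m₂ = 99.33333
Σ(xᵢ − x̄)⁴ = 205220.0000 ⇒ m₄ = 34203.33333
m₂² = 9867.11111
β₂ = m₄/m₂² = 34203.33333 / 9867.11111 ≈ 3.466

3.466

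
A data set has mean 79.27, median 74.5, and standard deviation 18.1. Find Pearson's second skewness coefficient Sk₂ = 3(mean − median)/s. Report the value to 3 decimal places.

Sk₂ = 3(79.27 − 74.5) / 18.1 = 3 × 4.7700 / 18.1
    = 14.3100 / 18.1 ≈ 0.791

0.791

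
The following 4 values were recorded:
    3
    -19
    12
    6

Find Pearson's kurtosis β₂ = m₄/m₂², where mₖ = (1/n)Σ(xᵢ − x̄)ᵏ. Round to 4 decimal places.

x̄ = 0.5000
Σ(xᵢ − x̄)² = 549.0000 ⇒ m₂ = 137.25000
Σ(xᵢ − x̄)⁴ = 163034.2500 ⇒ m₄ = 40758.56250
m₂² = 18837.56250
β₂ = m₄/m₂² = 40758.56250 / 18837.56250 ≈ 2.1637

2.1637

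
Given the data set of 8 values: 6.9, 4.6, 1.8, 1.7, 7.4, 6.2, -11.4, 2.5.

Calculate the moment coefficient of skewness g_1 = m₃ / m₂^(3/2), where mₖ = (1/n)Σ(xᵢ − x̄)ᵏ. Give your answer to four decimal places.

x̄ = (6.9 + 4.6 + 1.8 + 1.7 + 7.4 + 6.2 - 11.4 + 2.5) / 8 = 2.4625
deviations (xᵢ − x̄): 4.4375, 2.1375, -0.6625, -0.7625, 4.9375, 3.7375, -13.8625, 0.0375
Σ(xᵢ − x̄)² = 255.7988 ⇒ m₂ = 255.7988/8 = 31.97484
Σ(xᵢ − x̄)³ = -2394.9492 ⇒ m₃ = -2394.9492/8 = -299.36865
m₂^(3/2) = 31.97484^(1.5) = 180.80592
g_1 = m₃ / m₂^(3/2) = -299.36865 / 180.80592 ≈ -1.6557

-1.6557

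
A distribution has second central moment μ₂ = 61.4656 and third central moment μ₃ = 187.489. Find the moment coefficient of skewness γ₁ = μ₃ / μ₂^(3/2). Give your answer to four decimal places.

0.3891

σ = √μ₂ = √61.4656 = 7.84000
σ³ = μ₂^(3/2) = 481.89030
γ₁ = μ₃/σ³ = 187.489 / 481.89030 ≈ 0.3891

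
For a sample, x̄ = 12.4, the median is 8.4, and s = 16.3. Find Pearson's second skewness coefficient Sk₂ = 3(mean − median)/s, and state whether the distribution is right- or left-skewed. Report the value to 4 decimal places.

0.7362, right-skewed

Sk₂ = 3(12.4 − 8.4) / 16.3 = 3 × 4.0000 / 16.3
    = 12.0000 / 16.3 ≈ 0.7362
Sk₂ > 0 ⇒ mean > median ⇒ right-skewed (positive skew).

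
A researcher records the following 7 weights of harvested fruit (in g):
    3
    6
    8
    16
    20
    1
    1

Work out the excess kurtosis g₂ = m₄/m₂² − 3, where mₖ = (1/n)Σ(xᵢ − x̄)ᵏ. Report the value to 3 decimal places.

x̄ = 7.8571
Σ(xᵢ − x̄)² = 334.8571 ⇒ m₂ = 47.83673
Σ(xᵢ − x̄)⁴ = 31128.0117 ⇒ m₄ = 4446.85881
m₂² = 2288.35319
g₂ = m₄/m₂² − 3 = 1.94326 − 3 ≈ -1.057

-1.057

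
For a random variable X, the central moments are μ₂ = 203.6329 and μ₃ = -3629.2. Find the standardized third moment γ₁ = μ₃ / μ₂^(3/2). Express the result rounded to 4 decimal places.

σ = √μ₂ = √203.6329 = 14.27000
σ³ = μ₂^(3/2) = 2905.84148
γ₁ = μ₃/σ³ = -3629.2 / 2905.84148 ≈ -1.2489

-1.2489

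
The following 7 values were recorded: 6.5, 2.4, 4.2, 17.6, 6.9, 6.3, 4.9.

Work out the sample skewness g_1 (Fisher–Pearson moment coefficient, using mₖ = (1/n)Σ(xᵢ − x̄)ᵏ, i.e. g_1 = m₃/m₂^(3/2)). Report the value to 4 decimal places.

x̄ = (6.5 + 2.4 + 4.2 + 17.6 + 6.9 + 6.3 + 4.9) / 7 = 6.9714
deviations (xᵢ − x̄): -0.4714, -4.5714, -2.7714, 10.6286, -0.0714, -0.6714, -2.0714
Σ(xᵢ − x̄)² = 146.5143 ⇒ m₂ = 146.5143/7 = 20.93061
Σ(xᵢ − x̄)³ = 1074.5565 ⇒ m₃ = 1074.5565/7 = 153.50808
m₂^(3/2) = 20.93061^(1.5) = 95.75752
g_1 = m₃ / m₂^(3/2) = 153.50808 / 95.75752 ≈ 1.6031

1.6031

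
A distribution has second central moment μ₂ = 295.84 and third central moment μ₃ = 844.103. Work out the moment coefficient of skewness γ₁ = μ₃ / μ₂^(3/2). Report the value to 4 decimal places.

σ = √μ₂ = √295.84 = 17.20000
σ³ = μ₂^(3/2) = 5088.44800
γ₁ = μ₃/σ³ = 844.103 / 5088.44800 ≈ 0.1659

0.1659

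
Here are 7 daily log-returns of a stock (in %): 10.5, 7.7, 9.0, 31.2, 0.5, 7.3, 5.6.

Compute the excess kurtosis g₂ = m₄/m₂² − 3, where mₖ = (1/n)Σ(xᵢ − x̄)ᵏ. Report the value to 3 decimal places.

1.316

x̄ = 10.2571
Σ(xᵢ − x̄)² = 572.4171 ⇒ m₂ = 81.77388
Σ(xᵢ − x̄)⁴ = 202028.3550 ⇒ m₄ = 28861.19357
m₂² = 6686.96705
g₂ = m₄/m₂² − 3 = 4.31604 − 3 ≈ 1.316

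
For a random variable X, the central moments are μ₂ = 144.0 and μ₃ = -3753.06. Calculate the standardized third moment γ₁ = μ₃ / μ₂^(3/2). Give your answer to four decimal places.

-2.1719

σ = √μ₂ = √144.0 = 12.00000
σ³ = μ₂^(3/2) = 1728.00000
γ₁ = μ₃/σ³ = -3753.06 / 1728.00000 ≈ -2.1719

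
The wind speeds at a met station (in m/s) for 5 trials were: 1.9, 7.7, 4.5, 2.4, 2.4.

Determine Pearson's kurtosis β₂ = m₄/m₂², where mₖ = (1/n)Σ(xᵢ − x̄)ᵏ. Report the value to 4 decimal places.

2.3737

x̄ = 3.7800
Σ(xᵢ − x̄)² = 23.2280 ⇒ m₂ = 4.64560
Σ(xᵢ − x̄)⁴ = 256.1404 ⇒ m₄ = 51.22809
m₂² = 21.58160
β₂ = m₄/m₂² = 51.22809 / 21.58160 ≈ 2.3737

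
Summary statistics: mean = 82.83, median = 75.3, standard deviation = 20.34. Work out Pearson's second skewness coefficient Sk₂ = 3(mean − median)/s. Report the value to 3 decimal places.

1.111

Sk₂ = 3(82.83 − 75.3) / 20.34 = 3 × 7.5300 / 20.34
    = 22.5900 / 20.34 ≈ 1.111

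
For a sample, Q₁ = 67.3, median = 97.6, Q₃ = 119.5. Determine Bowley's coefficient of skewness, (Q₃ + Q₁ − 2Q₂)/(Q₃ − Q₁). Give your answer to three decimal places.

-0.161

numerator: Q₃ + Q₁ − 2Q₂ = 119.5 + 67.3 − 2×97.6 = -8.4000
denominator: Q₃ − Q₁ = 119.5 − 67.3 = 52.2000
Bowley skewness = -8.4000 / 52.2000 ≈ -0.161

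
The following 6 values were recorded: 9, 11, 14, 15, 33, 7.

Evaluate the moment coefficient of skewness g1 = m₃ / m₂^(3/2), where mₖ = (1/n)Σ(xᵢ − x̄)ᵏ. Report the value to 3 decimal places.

x̄ = (9 + 11 + 14 + 15 + 33 + 7) / 6 = 14.8333
deviations (xᵢ − x̄): -5.8333, -3.8333, -0.8333, 0.1667, 18.1667, -7.8333
Σ(xᵢ − x̄)² = 440.8333 ⇒ m₂ = 440.8333/6 = 73.47222
Σ(xᵢ − x̄)³ = 5259.4444 ⇒ m₃ = 5259.4444/6 = 876.57407
m₂^(3/2) = 73.47222^(1.5) = 629.77405
g1 = m₃ / m₂^(3/2) = 876.57407 / 629.77405 ≈ 1.392

1.392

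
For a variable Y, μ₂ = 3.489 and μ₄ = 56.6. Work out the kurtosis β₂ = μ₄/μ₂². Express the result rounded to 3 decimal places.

4.650

μ₂² = 3.489² = 12.17312
μ₄/μ₂² = 56.6 / 12.17312 = 4.64959
β₂ ≈ 4.650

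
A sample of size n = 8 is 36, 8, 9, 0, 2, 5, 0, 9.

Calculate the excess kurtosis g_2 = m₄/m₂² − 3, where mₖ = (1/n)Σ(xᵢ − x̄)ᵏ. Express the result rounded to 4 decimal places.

x̄ = 8.6250
Σ(xᵢ − x̄)² = 955.8750 ⇒ m₂ = 119.48438
Σ(xᵢ − x̄)⁴ = 574753.4941 ⇒ m₄ = 71844.18677
m₂² = 14276.51587
g_2 = m₄/m₂² − 3 = 5.03233 − 3 ≈ 2.0323

2.0323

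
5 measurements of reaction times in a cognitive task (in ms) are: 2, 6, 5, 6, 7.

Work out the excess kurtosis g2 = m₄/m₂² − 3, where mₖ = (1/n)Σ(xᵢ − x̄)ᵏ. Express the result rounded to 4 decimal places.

x̄ = 5.2000
Σ(xᵢ − x̄)² = 14.8000 ⇒ m₂ = 2.96000
Σ(xᵢ − x̄)⁴ = 116.1760 ⇒ m₄ = 23.23520
m₂² = 8.76160
g2 = m₄/m₂² − 3 = 2.65194 − 3 ≈ -0.3481

-0.3481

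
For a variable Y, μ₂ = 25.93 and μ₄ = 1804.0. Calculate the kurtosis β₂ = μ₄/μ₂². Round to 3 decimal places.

μ₂² = 25.93² = 672.36490
μ₄/μ₂² = 1804.0 / 672.36490 = 2.68307
β₂ ≈ 2.683

2.683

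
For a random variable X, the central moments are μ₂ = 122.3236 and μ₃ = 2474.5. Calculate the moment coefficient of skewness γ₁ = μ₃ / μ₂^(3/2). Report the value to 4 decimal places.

σ = √μ₂ = √122.3236 = 11.06000
σ³ = μ₂^(3/2) = 1352.89902
γ₁ = μ₃/σ³ = 2474.5 / 1352.89902 ≈ 1.8290

1.8290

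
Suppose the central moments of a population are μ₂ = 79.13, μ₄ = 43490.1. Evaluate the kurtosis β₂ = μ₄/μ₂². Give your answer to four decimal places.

6.9456

μ₂² = 79.13² = 6261.55690
μ₄/μ₂² = 43490.1 / 6261.55690 = 6.94557
β₂ ≈ 6.9456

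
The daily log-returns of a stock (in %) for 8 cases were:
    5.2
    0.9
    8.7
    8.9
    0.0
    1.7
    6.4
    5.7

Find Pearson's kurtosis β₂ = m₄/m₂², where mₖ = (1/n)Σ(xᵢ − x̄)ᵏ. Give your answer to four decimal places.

x̄ = 4.6875
Σ(xᵢ − x̄)² = 83.3088 ⇒ m₂ = 10.41359
Σ(xᵢ − x̄)⁴ = 1352.0656 ⇒ m₄ = 169.00819
m₂² = 108.44293
β₂ = m₄/m₂² = 169.00819 / 108.44293 ≈ 1.5585

1.5585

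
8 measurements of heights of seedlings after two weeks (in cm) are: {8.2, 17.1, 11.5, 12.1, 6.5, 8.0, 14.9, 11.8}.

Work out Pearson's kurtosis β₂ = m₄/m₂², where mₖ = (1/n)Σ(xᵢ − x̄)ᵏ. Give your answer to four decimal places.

1.9803

x̄ = 11.2625
Σ(xᵢ − x̄)² = 91.0588 ⇒ m₂ = 11.38234
Σ(xᵢ − x̄)⁴ = 2052.5530 ⇒ m₄ = 256.56913
m₂² = 129.55775
β₂ = m₄/m₂² = 256.56913 / 129.55775 ≈ 1.9803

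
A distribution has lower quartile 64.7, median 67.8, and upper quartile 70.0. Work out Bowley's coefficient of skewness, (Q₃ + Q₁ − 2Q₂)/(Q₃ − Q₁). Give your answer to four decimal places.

-0.1698

numerator: Q₃ + Q₁ − 2Q₂ = 70.0 + 64.7 − 2×67.8 = -0.9000
denominator: Q₃ − Q₁ = 70.0 − 64.7 = 5.3000
Bowley skewness = -0.9000 / 5.3000 ≈ -0.1698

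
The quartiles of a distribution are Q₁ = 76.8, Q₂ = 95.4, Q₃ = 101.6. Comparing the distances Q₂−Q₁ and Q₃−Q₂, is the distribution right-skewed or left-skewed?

Q₂ − Q₁ = 18.6;  Q₃ − Q₂ = 6.2
Q₂ − Q₁ > Q₃ − Q₂ ⇒ the lower half is more spread out ⇒ left-skewed.

left-skewed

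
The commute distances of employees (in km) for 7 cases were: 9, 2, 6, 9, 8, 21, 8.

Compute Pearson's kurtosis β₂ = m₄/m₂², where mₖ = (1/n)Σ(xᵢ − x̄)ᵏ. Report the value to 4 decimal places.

3.9057

x̄ = 9.0000
Σ(xᵢ − x̄)² = 204.0000 ⇒ m₂ = 29.14286
Σ(xᵢ − x̄)⁴ = 23220.0000 ⇒ m₄ = 3317.14286
m₂² = 849.30612
β₂ = m₄/m₂² = 3317.14286 / 849.30612 ≈ 3.9057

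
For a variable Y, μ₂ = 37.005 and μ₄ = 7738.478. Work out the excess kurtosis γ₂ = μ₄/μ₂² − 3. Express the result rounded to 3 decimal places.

2.651

μ₂² = 37.005² = 1369.37003
μ₄/μ₂² = 7738.478 / 1369.37003 = 5.65112
γ₂ = 5.65112 − 3 ≈ 2.651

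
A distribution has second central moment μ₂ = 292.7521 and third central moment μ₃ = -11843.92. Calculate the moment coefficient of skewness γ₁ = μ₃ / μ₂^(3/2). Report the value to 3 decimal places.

σ = √μ₂ = √292.7521 = 17.11000
σ³ = μ₂^(3/2) = 5008.98843
γ₁ = μ₃/σ³ = -11843.92 / 5008.98843 ≈ -2.365

-2.365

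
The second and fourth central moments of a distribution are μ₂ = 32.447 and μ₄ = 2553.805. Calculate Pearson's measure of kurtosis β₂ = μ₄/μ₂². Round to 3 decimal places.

μ₂² = 32.447² = 1052.80781
μ₄/μ₂² = 2553.805 / 1052.80781 = 2.42571
β₂ ≈ 2.426

2.426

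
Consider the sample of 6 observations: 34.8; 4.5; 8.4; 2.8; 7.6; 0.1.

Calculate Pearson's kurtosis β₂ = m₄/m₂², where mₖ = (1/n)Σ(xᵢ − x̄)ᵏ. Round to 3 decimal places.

3.801

x̄ = 9.7000
Σ(xᵢ − x̄)² = 802.9200 ⇒ m₂ = 133.82000
Σ(xᵢ − x̄)⁴ = 408426.2436 ⇒ m₄ = 68071.04060
m₂² = 17907.79240
β₂ = m₄/m₂² = 68071.04060 / 17907.79240 ≈ 3.801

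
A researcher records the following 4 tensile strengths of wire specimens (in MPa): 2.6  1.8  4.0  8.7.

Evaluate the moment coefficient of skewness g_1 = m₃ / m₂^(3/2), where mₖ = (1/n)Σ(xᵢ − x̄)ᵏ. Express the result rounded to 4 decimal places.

0.8736

x̄ = (2.6 + 1.8 + 4.0 + 8.7) / 4 = 4.2750
deviations (xᵢ − x̄): -1.6750, -2.4750, -0.2750, 4.4250
Σ(xᵢ − x̄)² = 28.5875 ⇒ m₂ = 28.5875/4 = 7.14687
Σ(xᵢ − x̄)³ = 66.7631 ⇒ m₃ = 66.7631/4 = 16.69078
m₂^(3/2) = 7.14687^(1.5) = 19.10620
g_1 = m₃ / m₂^(3/2) = 16.69078 / 19.10620 ≈ 0.8736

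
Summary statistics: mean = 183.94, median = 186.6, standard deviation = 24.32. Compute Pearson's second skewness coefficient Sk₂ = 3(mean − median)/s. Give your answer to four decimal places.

-0.3281

Sk₂ = 3(183.94 − 186.6) / 24.32 = 3 × -2.6600 / 24.32
    = -7.9800 / 24.32 ≈ -0.3281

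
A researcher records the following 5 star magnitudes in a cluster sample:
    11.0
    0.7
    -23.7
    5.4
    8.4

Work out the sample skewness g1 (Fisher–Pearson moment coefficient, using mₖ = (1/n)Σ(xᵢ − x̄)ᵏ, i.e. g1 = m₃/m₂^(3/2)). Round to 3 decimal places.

x̄ = (11.0 + 0.7 - 23.7 + 5.4 + 8.4) / 5 = 0.3600
deviations (xᵢ − x̄): 10.6400, 0.3400, -24.0600, 5.0400, 8.0400
Σ(xᵢ − x̄)² = 782.2520 ⇒ m₂ = 782.2520/5 = 156.45040
Σ(xᵢ − x̄)³ = -12075.6074 ⇒ m₃ = -12075.6074/5 = -2415.12149
m₂^(3/2) = 156.45040^(1.5) = 1956.88370
g1 = m₃ / m₂^(3/2) = -2415.12149 / 1956.88370 ≈ -1.234

-1.234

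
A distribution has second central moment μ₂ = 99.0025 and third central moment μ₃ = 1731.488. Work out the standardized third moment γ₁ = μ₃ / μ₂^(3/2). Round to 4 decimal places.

σ = √μ₂ = √99.0025 = 9.95000
σ³ = μ₂^(3/2) = 985.07488
γ₁ = μ₃/σ³ = 1731.488 / 985.07488 ≈ 1.7577

1.7577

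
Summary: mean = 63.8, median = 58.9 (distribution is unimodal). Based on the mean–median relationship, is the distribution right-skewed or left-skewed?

mean − median = 63.8 − 58.9 = 4.9
mean > median ⇒ the longer tail is on the right ⇒ right-skewed (positively skewed).

right-skewed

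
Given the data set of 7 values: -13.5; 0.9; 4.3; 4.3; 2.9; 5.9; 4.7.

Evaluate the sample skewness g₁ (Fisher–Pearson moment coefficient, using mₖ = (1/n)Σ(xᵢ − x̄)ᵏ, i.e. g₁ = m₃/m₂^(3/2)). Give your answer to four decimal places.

x̄ = (-13.5 + 0.9 + 4.3 + 4.3 + 2.9 + 5.9 + 4.7) / 7 = 1.3571
deviations (xᵢ − x̄): -14.8571, -0.4571, 2.9429, 2.9429, 1.5429, 4.5429, 3.3429
Σ(xᵢ − x̄)² = 272.4571 ⇒ m₂ = 272.4571/7 = 38.92245
Σ(xᵢ − x̄)³ = -3093.8282 ⇒ m₃ = -3093.8282/7 = -441.97546
m₂^(3/2) = 38.92245^(1.5) = 242.82882
g₁ = m₃ / m₂^(3/2) = -441.97546 / 242.82882 ≈ -1.8201

-1.8201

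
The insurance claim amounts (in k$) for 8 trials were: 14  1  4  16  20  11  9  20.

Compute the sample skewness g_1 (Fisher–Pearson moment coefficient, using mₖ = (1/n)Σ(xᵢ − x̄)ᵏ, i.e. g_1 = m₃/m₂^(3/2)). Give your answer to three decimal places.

x̄ = (14 + 1 + 4 + 16 + 20 + 11 + 9 + 20) / 8 = 11.8750
deviations (xᵢ − x̄): 2.1250, -10.8750, -7.8750, 4.1250, 8.1250, -0.8750, -2.8750, 8.1250
Σ(xᵢ − x̄)² = 342.8750 ⇒ m₂ = 342.8750/8 = 42.85938
Σ(xᵢ − x̄)³ = -646.4063 ⇒ m₃ = -646.4063/8 = -80.80078
m₂^(3/2) = 42.85938^(1.5) = 280.58778
g_1 = m₃ / m₂^(3/2) = -80.80078 / 280.58778 ≈ -0.288

-0.288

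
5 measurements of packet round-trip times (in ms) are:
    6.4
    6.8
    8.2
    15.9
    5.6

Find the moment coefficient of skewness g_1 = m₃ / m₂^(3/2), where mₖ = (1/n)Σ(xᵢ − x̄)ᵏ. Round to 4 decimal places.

x̄ = (6.4 + 6.8 + 8.2 + 15.9 + 5.6) / 5 = 8.5800
deviations (xᵢ − x̄): -2.1800, -1.7800, -0.3800, 7.3200, -2.9800
Σ(xᵢ − x̄)² = 70.5280 ⇒ m₂ = 70.5280/5 = 14.10560
Σ(xᵢ − x̄)³ = 349.7047 ⇒ m₃ = 349.7047/5 = 69.94094
m₂^(3/2) = 14.10560^(1.5) = 52.97700
g_1 = m₃ / m₂^(3/2) = 69.94094 / 52.97700 ≈ 1.3202

1.3202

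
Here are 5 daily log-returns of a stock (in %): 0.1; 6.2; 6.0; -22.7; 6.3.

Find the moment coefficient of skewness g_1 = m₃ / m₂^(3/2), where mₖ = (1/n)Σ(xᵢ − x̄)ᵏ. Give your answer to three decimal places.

-1.349

x̄ = (0.1 + 6.2 + 6.0 - 22.7 + 6.3) / 5 = -0.8200
deviations (xᵢ − x̄): 0.9200, 7.0200, 6.8200, -21.8800, 7.1200
Σ(xᵢ − x̄)² = 626.0680 ⇒ m₂ = 626.0680/5 = 125.21360
Σ(xᵢ − x̄)³ = -9449.8229 ⇒ m₃ = -9449.8229/5 = -1889.96458
m₂^(3/2) = 125.21360^(1.5) = 1401.12620
g_1 = m₃ / m₂^(3/2) = -1889.96458 / 1401.12620 ≈ -1.349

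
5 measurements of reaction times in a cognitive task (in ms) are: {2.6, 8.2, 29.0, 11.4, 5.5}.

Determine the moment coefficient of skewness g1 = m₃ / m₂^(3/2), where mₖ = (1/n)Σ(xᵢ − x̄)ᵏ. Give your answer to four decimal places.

x̄ = (2.6 + 8.2 + 29.0 + 11.4 + 5.5) / 5 = 11.3400
deviations (xᵢ − x̄): -8.7400, -3.1400, 17.6600, 0.0600, -5.8400
Σ(xᵢ − x̄)² = 432.2320 ⇒ m₂ = 432.2320/5 = 86.44640
Σ(xᵢ − x̄)³ = 4609.9598 ⇒ m₃ = 4609.9598/5 = 921.99197
m₂^(3/2) = 86.44640^(1.5) = 803.74886
g1 = m₃ / m₂^(3/2) = 921.99197 / 803.74886 ≈ 1.1471

1.1471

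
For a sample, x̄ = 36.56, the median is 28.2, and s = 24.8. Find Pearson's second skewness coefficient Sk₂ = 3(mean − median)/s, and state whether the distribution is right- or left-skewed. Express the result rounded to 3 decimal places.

Sk₂ = 3(36.56 − 28.2) / 24.8 = 3 × 8.3600 / 24.8
    = 25.0800 / 24.8 ≈ 1.011
Sk₂ > 0 ⇒ mean > median ⇒ right-skewed (positive skew).

1.011, right-skewed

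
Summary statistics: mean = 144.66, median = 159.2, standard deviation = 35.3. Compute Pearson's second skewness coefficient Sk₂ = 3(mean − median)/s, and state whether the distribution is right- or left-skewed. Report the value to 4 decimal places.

-1.2357, left-skewed

Sk₂ = 3(144.66 − 159.2) / 35.3 = 3 × -14.5400 / 35.3
    = -43.6200 / 35.3 ≈ -1.2357
Sk₂ < 0 ⇒ mean < median ⇒ left-skewed (negative skew).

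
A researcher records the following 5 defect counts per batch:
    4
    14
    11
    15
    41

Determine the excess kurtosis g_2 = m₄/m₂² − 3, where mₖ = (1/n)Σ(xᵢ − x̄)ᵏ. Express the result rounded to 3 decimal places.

-0.131

x̄ = 17.0000
Σ(xᵢ − x̄)² = 794.0000 ⇒ m₂ = 158.80000
Σ(xᵢ − x̄)⁴ = 361730.0000 ⇒ m₄ = 72346.00000
m₂² = 25217.44000
g_2 = m₄/m₂² − 3 = 2.86889 − 3 ≈ -0.131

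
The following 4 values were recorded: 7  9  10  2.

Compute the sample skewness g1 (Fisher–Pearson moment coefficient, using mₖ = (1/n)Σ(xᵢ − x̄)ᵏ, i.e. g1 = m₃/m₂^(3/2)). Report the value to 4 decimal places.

-0.7684

x̄ = (7 + 9 + 10 + 2) / 4 = 7.0000
deviations (xᵢ − x̄): 0.0000, 2.0000, 3.0000, -5.0000
Σ(xᵢ − x̄)² = 38.0000 ⇒ m₂ = 38.0000/4 = 9.50000
Σ(xᵢ − x̄)³ = -90.0000 ⇒ m₃ = -90.0000/4 = -22.50000
m₂^(3/2) = 9.50000^(1.5) = 29.28097
g1 = m₃ / m₂^(3/2) = -22.50000 / 29.28097 ≈ -0.7684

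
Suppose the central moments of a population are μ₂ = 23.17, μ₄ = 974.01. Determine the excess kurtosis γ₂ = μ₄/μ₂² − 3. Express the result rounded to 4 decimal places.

μ₂² = 23.17² = 536.84890
μ₄/μ₂² = 974.01 / 536.84890 = 1.81431
γ₂ = 1.81431 − 3 ≈ -1.1857

-1.1857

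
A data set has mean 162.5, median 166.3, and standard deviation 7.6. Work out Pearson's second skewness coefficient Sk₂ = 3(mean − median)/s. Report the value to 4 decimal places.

-1.5000

Sk₂ = 3(162.5 − 166.3) / 7.6 = 3 × -3.8000 / 7.6
    = -11.4000 / 7.6 ≈ -1.5000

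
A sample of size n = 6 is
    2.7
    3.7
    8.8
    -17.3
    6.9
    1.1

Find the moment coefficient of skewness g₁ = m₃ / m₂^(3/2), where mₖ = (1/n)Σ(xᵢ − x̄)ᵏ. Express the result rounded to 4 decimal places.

x̄ = (2.7 + 3.7 + 8.8 - 17.3 + 6.9 + 1.1) / 6 = 0.9833
deviations (xᵢ − x̄): 1.7167, 2.7167, 7.8167, -18.2833, 5.9167, 0.1167
Σ(xᵢ − x̄)² = 440.7283 ⇒ m₂ = 440.7283/6 = 73.45472
Σ(xᵢ − x̄)³ = -5401.9226 ⇒ m₃ = -5401.9226/6 = -900.32043
m₂^(3/2) = 73.45472^(1.5) = 629.54906
g₁ = m₃ / m₂^(3/2) = -900.32043 / 629.54906 ≈ -1.4301

-1.4301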